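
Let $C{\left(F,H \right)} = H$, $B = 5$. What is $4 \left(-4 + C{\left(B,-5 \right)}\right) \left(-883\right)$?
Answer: $31788$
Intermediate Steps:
$4 \left(-4 + C{\left(B,-5 \right)}\right) \left(-883\right) = 4 \left(-4 - 5\right) \left(-883\right) = 4 \left(-9\right) \left(-883\right) = \left(-36\right) \left(-883\right) = 31788$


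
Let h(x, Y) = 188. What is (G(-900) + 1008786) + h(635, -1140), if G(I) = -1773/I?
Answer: 100897597/100 ≈ 1.0090e+6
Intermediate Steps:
(G(-900) + 1008786) + h(635, -1140) = (-1773/(-900) + 1008786) + 188 = (-1773*(-1/900) + 1008786) + 188 = (197/100 + 1008786) + 188 = 100878797/100 + 188 = 100897597/100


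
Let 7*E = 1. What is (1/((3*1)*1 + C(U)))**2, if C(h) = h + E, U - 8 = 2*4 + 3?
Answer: 49/24025 ≈ 0.0020395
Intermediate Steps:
E = 1/7 (E = (1/7)*1 = 1/7 ≈ 0.14286)
U = 19 (U = 8 + (2*4 + 3) = 8 + (8 + 3) = 8 + 11 = 19)
C(h) = 1/7 + h (C(h) = h + 1/7 = 1/7 + h)
(1/((3*1)*1 + C(U)))**2 = (1/((3*1)*1 + (1/7 + 19)))**2 = (1/(3*1 + 134/7))**2 = (1/(3 + 134/7))**2 = (1/(155/7))**2 = (7/155)**2 = 49/24025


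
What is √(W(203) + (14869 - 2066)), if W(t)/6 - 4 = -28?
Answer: √12659 ≈ 112.51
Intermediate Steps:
W(t) = -144 (W(t) = 24 + 6*(-28) = 24 - 168 = -144)
√(W(203) + (14869 - 2066)) = √(-144 + (14869 - 2066)) = √(-144 + 12803) = √12659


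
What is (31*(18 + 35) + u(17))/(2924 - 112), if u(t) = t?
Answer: 415/703 ≈ 0.59033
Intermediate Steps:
(31*(18 + 35) + u(17))/(2924 - 112) = (31*(18 + 35) + 17)/(2924 - 112) = (31*53 + 17)/2812 = (1643 + 17)*(1/2812) = 1660*(1/2812) = 415/703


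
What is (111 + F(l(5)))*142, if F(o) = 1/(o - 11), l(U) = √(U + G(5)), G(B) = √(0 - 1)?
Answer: 15762 - 142/(11 - √(5 + I)) ≈ 15746.0 - 0.41215*I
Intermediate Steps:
G(B) = I (G(B) = √(-1) = I)
l(U) = √(I + U) (l(U) = √(U + I) = √(I + U))
F(o) = 1/(-11 + o)
(111 + F(l(5)))*142 = (111 + 1/(-11 + √(I + 5)))*142 = (111 + 1/(-11 + √(5 + I)))*142 = 15762 + 142/(-11 + √(5 + I))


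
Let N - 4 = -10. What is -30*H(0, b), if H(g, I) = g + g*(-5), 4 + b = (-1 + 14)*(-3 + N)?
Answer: 0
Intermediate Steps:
N = -6 (N = 4 - 10 = -6)
b = -121 (b = -4 + (-1 + 14)*(-3 - 6) = -4 + 13*(-9) = -4 - 117 = -121)
H(g, I) = -4*g (H(g, I) = g - 5*g = -4*g)
-30*H(0, b) = -(-120)*0 = -30*0 = 0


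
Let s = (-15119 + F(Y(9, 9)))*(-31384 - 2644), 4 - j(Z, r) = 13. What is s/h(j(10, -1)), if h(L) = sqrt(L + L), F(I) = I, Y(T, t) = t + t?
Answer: -256928414*I*sqrt(2)/3 ≈ -1.2112e+8*I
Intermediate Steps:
j(Z, r) = -9 (j(Z, r) = 4 - 1*13 = 4 - 13 = -9)
Y(T, t) = 2*t
h(L) = sqrt(2)*sqrt(L) (h(L) = sqrt(2*L) = sqrt(2)*sqrt(L))
s = 513856828 (s = (-15119 + 2*9)*(-31384 - 2644) = (-15119 + 18)*(-34028) = -15101*(-34028) = 513856828)
s/h(j(10, -1)) = 513856828/((sqrt(2)*sqrt(-9))) = 513856828/((sqrt(2)*(3*I))) = 513856828/((3*I*sqrt(2))) = 513856828*(-I*sqrt(2)/6) = -256928414*I*sqrt(2)/3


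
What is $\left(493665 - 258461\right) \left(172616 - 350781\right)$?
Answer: $-41905120660$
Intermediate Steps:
$\left(493665 - 258461\right) \left(172616 - 350781\right) = 235204 \left(-178165\right) = -41905120660$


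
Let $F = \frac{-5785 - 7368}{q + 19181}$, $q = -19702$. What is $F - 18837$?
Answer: $- \frac{9800924}{521} \approx -18812.0$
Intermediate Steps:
$F = \frac{13153}{521}$ ($F = \frac{-5785 - 7368}{-19702 + 19181} = - \frac{13153}{-521} = \left(-13153\right) \left(- \frac{1}{521}\right) = \frac{13153}{521} \approx 25.246$)
$F - 18837 = \frac{13153}{521} - 18837 = - \frac{9800924}{521}$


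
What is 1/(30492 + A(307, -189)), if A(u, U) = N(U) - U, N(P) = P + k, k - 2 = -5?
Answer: 1/30489 ≈ 3.2799e-5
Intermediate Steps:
k = -3 (k = 2 - 5 = -3)
N(P) = -3 + P (N(P) = P - 3 = -3 + P)
A(u, U) = -3 (A(u, U) = (-3 + U) - U = -3)
1/(30492 + A(307, -189)) = 1/(30492 - 3) = 1/30489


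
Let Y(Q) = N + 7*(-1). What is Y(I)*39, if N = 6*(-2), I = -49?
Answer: -741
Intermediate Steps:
N = -12
Y(Q) = -19 (Y(Q) = -12 + 7*(-1) = -12 - 7 = -19)
Y(I)*39 = -19*39 = -741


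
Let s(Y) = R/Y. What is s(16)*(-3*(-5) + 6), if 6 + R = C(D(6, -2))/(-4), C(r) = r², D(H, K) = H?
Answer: -315/16 ≈ -19.688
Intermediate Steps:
R = -15 (R = -6 + 6²/(-4) = -6 + 36*(-¼) = -6 - 9 = -15)
s(Y) = -15/Y
s(16)*(-3*(-5) + 6) = (-15/16)*(-3*(-5) + 6) = (-15*1/16)*(15 + 6) = -15/16*21 = -315/16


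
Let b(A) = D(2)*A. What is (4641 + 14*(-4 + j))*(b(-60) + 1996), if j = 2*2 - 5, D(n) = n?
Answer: 8575196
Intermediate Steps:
j = -1 (j = 4 - 5 = -1)
b(A) = 2*A
(4641 + 14*(-4 + j))*(b(-60) + 1996) = (4641 + 14*(-4 - 1))*(2*(-60) + 1996) = (4641 + 14*(-5))*(-120 + 1996) = (4641 - 70)*1876 = 4571*1876 = 8575196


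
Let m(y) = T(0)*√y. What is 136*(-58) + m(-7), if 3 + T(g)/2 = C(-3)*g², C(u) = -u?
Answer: -7888 - 6*I*√7 ≈ -7888.0 - 15.875*I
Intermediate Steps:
T(g) = -6 + 6*g² (T(g) = -6 + 2*((-1*(-3))*g²) = -6 + 2*(3*g²) = -6 + 6*g²)
m(y) = -6*√y (m(y) = (-6 + 6*0²)*√y = (-6 + 6*0)*√y = (-6 + 0)*√y = -6*√y)
136*(-58) + m(-7) = 136*(-58) - 6*I*√7 = -7888 - 6*I*√7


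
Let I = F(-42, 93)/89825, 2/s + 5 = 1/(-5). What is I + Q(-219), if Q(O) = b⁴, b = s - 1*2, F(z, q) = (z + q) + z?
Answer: 82955530874/2565491825 ≈ 32.335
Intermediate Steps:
s = -5/13 (s = 2/(-5 + 1/(-5)) = 2/(-5 + 1*(-⅕)) = 2/(-5 - ⅕) = 2/(-26/5) = 2*(-5/26) = -5/13 ≈ -0.38462)
F(z, q) = q + 2*z (F(z, q) = (q + z) + z = q + 2*z)
b = -31/13 (b = -5/13 - 1*2 = -5/13 - 2 = -31/13 ≈ -2.3846)
I = 9/89825 (I = (93 + 2*(-42))/89825 = (93 - 84)*(1/89825) = 9*(1/89825) = 9/89825 ≈ 0.00010019)
Q(O) = 923521/28561 (Q(O) = (-31/13)⁴ = 923521/28561)
I + Q(-219) = 9/89825 + 923521/28561 = 82955530874/2565491825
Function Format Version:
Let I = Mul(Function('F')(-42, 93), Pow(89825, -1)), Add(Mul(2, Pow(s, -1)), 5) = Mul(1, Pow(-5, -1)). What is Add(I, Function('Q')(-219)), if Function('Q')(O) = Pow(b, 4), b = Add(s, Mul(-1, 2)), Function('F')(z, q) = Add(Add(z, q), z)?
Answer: Rational(82955530874, 2565491825) ≈ 32.335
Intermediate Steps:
s = Rational(-5, 13) (s = Mul(2, Pow(Add(-5, Mul(1, Pow(-5, -1))), -1)) = Mul(2, Pow(Add(-5, Mul(1, Rational(-1, 5))), -1)) = Mul(2, Pow(Add(-5, Rational(-1, 5)), -1)) = Mul(2, Pow(Rational(-26, 5), -1)) = Mul(2, Rational(-5, 26)) = Rational(-5, 13) ≈ -0.38462)
Function('F')(z, q) = Add(q, Mul(2, z)) (Function('F')(z, q) = Add(Add(q, z), z) = Add(q, Mul(2, z)))
b = Rational(-31, 13) (b = Add(Rational(-5, 13), Mul(-1, 2)) = Add(Rational(-5, 13), -2) = Rational(-31, 13) ≈ -2.3846)
I = Rational(9, 89825) (I = Mul(Add(93, Mul(2, -42)), Pow(89825, -1)) = Mul(Add(93, -84), Rational(1, 89825)) = Mul(9, Rational(1, 89825)) = Rational(9, 89825) ≈ 0.00010019)
Function('Q')(O) = Rational(923521, 28561) (Function('Q')(O) = Pow(Rational(-31, 13), 4) = Rational(923521, 28561))
Add(I, Function('Q')(-219)) = Add(Rational(9, 89825), Rational(923521, 28561)) = Rational(82955530874, 2565491825)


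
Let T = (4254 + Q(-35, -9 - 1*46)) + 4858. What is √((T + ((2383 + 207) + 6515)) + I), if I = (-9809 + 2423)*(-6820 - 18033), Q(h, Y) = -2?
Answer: √183582473 ≈ 13549.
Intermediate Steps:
T = 9110 (T = (4254 - 2) + 4858 = 4252 + 4858 = 9110)
I = 183564258 (I = -7386*(-24853) = 183564258)
√((T + ((2383 + 207) + 6515)) + I) = √((9110 + ((2383 + 207) + 6515)) + 183564258) = √((9110 + (2590 + 6515)) + 183564258) = √((9110 + 9105) + 183564258) = √(18215 + 183564258) = √183582473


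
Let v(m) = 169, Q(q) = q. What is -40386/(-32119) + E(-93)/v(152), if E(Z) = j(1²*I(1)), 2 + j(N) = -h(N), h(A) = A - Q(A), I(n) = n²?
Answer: 6760996/5428111 ≈ 1.2456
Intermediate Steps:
h(A) = 0 (h(A) = A - A = 0)
j(N) = -2 (j(N) = -2 - 1*0 = -2 + 0 = -2)
E(Z) = -2
-40386/(-32119) + E(-93)/v(152) = -40386/(-32119) - 2/169 = -40386*(-1/32119) - 2*1/169 = 40386/32119 - 2/169 = 6760996/5428111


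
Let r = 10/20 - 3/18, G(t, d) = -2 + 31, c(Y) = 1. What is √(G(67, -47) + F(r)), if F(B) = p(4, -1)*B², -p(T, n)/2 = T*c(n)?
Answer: √253/3 ≈ 5.3020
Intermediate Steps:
G(t, d) = 29
p(T, n) = -2*T
r = ⅓ (r = 10*(1/20) - 3*1/18 = ½ - ⅙ = ⅓ ≈ 0.33333)
F(B) = -8*B² (F(B) = (-2*4)*B² = -8*B²)
√(G(67, -47) + F(r)) = √(29 - 8*(⅓)²) = √(29 - 8*⅑) = √(29 - 8/9) = √(253/9) = √253/3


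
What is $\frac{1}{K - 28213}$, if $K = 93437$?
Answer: $\frac{1}{65224} \approx 1.5332 \cdot 10^{-5}$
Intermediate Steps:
$\frac{1}{K - 28213} = \frac{1}{93437 - 28213} = \frac{1}{65224}$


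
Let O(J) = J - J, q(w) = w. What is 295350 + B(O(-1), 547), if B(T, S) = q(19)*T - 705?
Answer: 294645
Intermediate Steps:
O(J) = 0
B(T, S) = -705 + 19*T (B(T, S) = 19*T - 705 = -705 + 19*T)
295350 + B(O(-1), 547) = 295350 + (-705 + 19*0) = 295350 + (-705 + 0) = 295350 - 705 = 294645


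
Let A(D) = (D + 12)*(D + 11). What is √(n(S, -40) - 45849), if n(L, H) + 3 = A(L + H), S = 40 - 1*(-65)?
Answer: 200*I ≈ 200.0*I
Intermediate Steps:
S = 105 (S = 40 + 65 = 105)
A(D) = (11 + D)*(12 + D) (A(D) = (12 + D)*(11 + D) = (11 + D)*(12 + D))
n(L, H) = 129 + (H + L)² + 23*H + 23*L (n(L, H) = -3 + (132 + (L + H)² + 23*(L + H)) = -3 + (132 + (H + L)² + 23*(H + L)) = -3 + (132 + (H + L)² + (23*H + 23*L)) = -3 + (132 + (H + L)² + 23*H + 23*L) = 129 + (H + L)² + 23*H + 23*L)
√(n(S, -40) - 45849) = √((129 + (-40 + 105)² + 23*(-40) + 23*105) - 45849) = √((129 + 65² - 920 + 2415) - 45849) = √((129 + 4225 - 920 + 2415) - 45849) = √(5849 - 45849) = √(-40000) = 200*I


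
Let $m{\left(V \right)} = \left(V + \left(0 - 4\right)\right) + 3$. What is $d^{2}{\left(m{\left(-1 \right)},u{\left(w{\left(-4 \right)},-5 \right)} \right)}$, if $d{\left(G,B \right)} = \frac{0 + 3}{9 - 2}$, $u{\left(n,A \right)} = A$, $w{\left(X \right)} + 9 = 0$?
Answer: $\frac{9}{49} \approx 0.18367$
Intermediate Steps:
$w{\left(X \right)} = -9$ ($w{\left(X \right)} = -9 + 0 = -9$)
$m{\left(V \right)} = -1 + V$ ($m{\left(V \right)} = \left(V + \left(0 - 4\right)\right) + 3 = \left(V - 4\right) + 3 = \left(-4 + V\right) + 3 = -1 + V$)
$d{\left(G,B \right)} = \frac{3}{7}$
$d^{2}{\left(m{\left(-1 \right)},u{\left(w{\left(-4 \right)},-5 \right)} \right)} = \left(\frac{3}{7}\right)^{2} = \frac{9}{49}$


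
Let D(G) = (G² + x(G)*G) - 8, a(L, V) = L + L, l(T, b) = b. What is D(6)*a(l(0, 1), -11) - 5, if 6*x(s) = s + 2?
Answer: 67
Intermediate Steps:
x(s) = ⅓ + s/6 (x(s) = (s + 2)/6 = (2 + s)/6 = ⅓ + s/6)
a(L, V) = 2*L
D(G) = -8 + G² + G*(⅓ + G/6) (D(G) = (G² + (⅓ + G/6)*G) - 8 = (G² + G*(⅓ + G/6)) - 8 = -8 + G² + G*(⅓ + G/6))
D(6)*a(l(0, 1), -11) - 5 = (-8 + (⅓)*6 + (7/6)*6²)*(2*1) - 5 = (-8 + 2 + (7/6)*36)*2 - 5 = (-8 + 2 + 42)*2 - 5 = 36*2 - 5 = 72 - 5 = 67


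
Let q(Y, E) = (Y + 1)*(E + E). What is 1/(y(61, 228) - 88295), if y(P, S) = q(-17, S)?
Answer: -1/95591 ≈ -1.0461e-5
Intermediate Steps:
q(Y, E) = 2*E*(1 + Y) (q(Y, E) = (1 + Y)*(2*E) = 2*E*(1 + Y))
y(P, S) = -32*S (y(P, S) = 2*S*(1 - 17) = 2*S*(-16) = -32*S)
1/(y(61, 228) - 88295) = 1/(-32*228 - 88295) = 1/(-7296 - 88295) = 1/(-95591) = -1/95591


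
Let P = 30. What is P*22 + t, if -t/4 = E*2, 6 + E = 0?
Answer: 708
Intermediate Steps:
E = -6 (E = -6 + 0 = -6)
t = 48 (t = -(-24)*2 = -4*(-12) = 48)
P*22 + t = 30*22 + 48 = 660 + 48 = 708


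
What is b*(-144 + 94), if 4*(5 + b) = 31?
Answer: -275/2 ≈ -137.50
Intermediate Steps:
b = 11/4 (b = -5 + (1/4)*31 = -5 + 31/4 = 11/4 ≈ 2.7500)
b*(-144 + 94) = 11*(-144 + 94)/4 = (11/4)*(-50) = -275/2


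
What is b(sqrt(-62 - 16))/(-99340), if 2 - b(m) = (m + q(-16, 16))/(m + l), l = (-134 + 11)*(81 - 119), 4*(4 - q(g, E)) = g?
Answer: (-sqrt(78) + 9340*I)/(99340*(sqrt(78) - 4674*I)) ≈ -2.0116e-5 + 1.8988e-8*I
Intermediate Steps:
q(g, E) = 4 - g/4
l = 4674 (l = -123*(-38) = 4674)
b(m) = 2 - (8 + m)/(4674 + m) (b(m) = 2 - (m + (4 - 1/4*(-16)))/(m + 4674) = 2 - (m + (4 + 4))/(4674 + m) = 2 - (m + 8)/(4674 + m) = 2 - (8 + m)/(4674 + m))
b(sqrt(-62 - 16))/(-99340) = ((9340 + sqrt(-62 - 16))/(4674 + sqrt(-62 - 16)))/(-99340) = ((9340 + sqrt(-78))/(4674 + sqrt(-78)))*(-1/99340) = ((9340 + I*sqrt(78))/(4674 + I*sqrt(78)))*(-1/99340) = -(9340 + I*sqrt(78))/(99340*(4674 + I*sqrt(78)))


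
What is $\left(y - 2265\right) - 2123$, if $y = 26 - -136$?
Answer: $-4226$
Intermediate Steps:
$y = 162$ ($y = 26 + 136 = 162$)
$\left(y - 2265\right) - 2123 = \left(162 - 2265\right) - 2123 = -2103 - 2123 = -4226$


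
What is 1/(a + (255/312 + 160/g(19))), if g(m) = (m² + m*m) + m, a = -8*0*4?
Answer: 5928/6125 ≈ 0.96784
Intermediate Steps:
a = 0 (a = 0*4 = 0)
g(m) = m + 2*m² (g(m) = (m² + m²) + m = 2*m² + m = m + 2*m²)
1/(a + (255/312 + 160/g(19))) = 1/(0 + (255/312 + 160/((19*(1 + 2*19))))) = 1/(0 + (255*(1/312) + 160/((19*(1 + 38))))) = 1/(0 + (85/104 + 160/((19*39)))) = 1/(0 + (85/104 + 160/741)) = 1/(0 + 6125/5928) = 1/(6125/5928) = 5928/6125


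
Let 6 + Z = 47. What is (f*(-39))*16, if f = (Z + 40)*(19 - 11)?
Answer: -404352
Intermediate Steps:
Z = 41 (Z = -6 + 47 = 41)
f = 648 (f = (41 + 40)*(19 - 11) = 81*8 = 648)
(f*(-39))*16 = (648*(-39))*16 = -25272*16 = -404352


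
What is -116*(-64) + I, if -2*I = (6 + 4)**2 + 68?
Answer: 7340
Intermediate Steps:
I = -84 (I = -((6 + 4)**2 + 68)/2 = -(10**2 + 68)/2 = -(100 + 68)/2 = -1/2*168 = -84)
-116*(-64) + I = -116*(-64) - 84 = 7424 - 84 = 7340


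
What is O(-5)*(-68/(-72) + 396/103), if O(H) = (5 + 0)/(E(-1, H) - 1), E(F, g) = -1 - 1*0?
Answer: -44395/3708 ≈ -11.973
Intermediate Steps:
E(F, g) = -1 (E(F, g) = -1 + 0 = -1)
O(H) = -5/2 (O(H) = (5 + 0)/(-1 - 1) = 5/(-2) = 5*(-½) = -5/2)
O(-5)*(-68/(-72) + 396/103) = -5*(-68/(-72) + 396/103)/2 = -5*(-68*(-1/72) + 396*(1/103))/2 = -5*(17/18 + 396/103)/2 = -5/2*8879/1854 = -44395/3708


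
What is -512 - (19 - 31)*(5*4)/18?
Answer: -1496/3 ≈ -498.67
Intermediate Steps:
-512 - (19 - 31)*(5*4)/18 = -512 - (-12)*20*(1/18) = -512 - (-12)*10/9 = -512 - 1*(-40/3) = -512 + 40/3 = -1496/3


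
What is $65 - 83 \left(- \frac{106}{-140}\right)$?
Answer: $\frac{151}{70} \approx 2.1571$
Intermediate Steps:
$65 - 83 \left(- \frac{106}{-140}\right) = 65 - 83 \left(\left(-106\right) \left(- \frac{1}{140}\right)\right) = 65 - \frac{4399}{70} = \frac{151}{70}$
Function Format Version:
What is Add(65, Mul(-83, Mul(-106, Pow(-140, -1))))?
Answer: Rational(151, 70) ≈ 2.1571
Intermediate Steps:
Add(65, Mul(-83, Mul(-106, Pow(-140, -1)))) = Add(65, Mul(-83, Mul(-106, Rational(-1, 140)))) = Add(65, Mul(-83, Rational(53, 70))) = Add(65, Rational(-4399, 70)) = Rational(151, 70)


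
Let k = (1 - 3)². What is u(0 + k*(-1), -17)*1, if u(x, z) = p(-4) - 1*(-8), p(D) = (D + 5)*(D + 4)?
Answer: 8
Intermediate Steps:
k = 4 (k = (-2)² = 4)
p(D) = (4 + D)*(5 + D) (p(D) = (5 + D)*(4 + D) = (4 + D)*(5 + D))
u(x, z) = 8 (u(x, z) = (20 + (-4)² + 9*(-4)) - 1*(-8) = (20 + 16 - 36) + 8 = 0 + 8 = 8)
u(0 + k*(-1), -17)*1 = 8*1 = 8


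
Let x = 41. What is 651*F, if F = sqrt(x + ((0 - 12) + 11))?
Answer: 1302*sqrt(10) ≈ 4117.3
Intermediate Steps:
F = 2*sqrt(10) (F = sqrt(41 + ((0 - 12) + 11)) = sqrt(41 + (-12 + 11)) = sqrt(41 - 1) = sqrt(40) = 2*sqrt(10) ≈ 6.3246)
651*F = 651*(2*sqrt(10)) = 1302*sqrt(10)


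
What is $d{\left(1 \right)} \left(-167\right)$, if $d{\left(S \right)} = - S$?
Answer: $167$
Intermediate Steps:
$d{\left(1 \right)} \left(-167\right) = \left(-1\right) 1 \left(-167\right) = \left(-1\right) \left(-167\right) = 167$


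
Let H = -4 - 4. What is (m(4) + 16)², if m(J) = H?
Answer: 64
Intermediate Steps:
H = -8
m(J) = -8
(m(4) + 16)² = (-8 + 16)² = 8² = 64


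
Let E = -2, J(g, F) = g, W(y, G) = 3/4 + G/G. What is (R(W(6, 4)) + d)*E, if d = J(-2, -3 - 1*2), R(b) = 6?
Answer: -8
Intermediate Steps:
W(y, G) = 7/4 (W(y, G) = 3*(¼) + 1 = ¾ + 1 = 7/4)
d = -2
(R(W(6, 4)) + d)*E = (6 - 2)*(-2) = 4*(-2) = -8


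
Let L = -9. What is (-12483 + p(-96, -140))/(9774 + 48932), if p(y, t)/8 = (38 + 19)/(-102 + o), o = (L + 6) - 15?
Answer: -31217/146765 ≈ -0.21270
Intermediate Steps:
o = -18 (o = (-9 + 6) - 15 = -3 - 15 = -18)
p(y, t) = -19/5 (p(y, t) = 8*((38 + 19)/(-102 - 18)) = 8*(57/(-120)) = 8*(57*(-1/120)) = 8*(-19/40) = -19/5)
(-12483 + p(-96, -140))/(9774 + 48932) = (-12483 - 19/5)/(9774 + 48932) = -62434/5/58706 = -62434/5*1/58706 = -31217/146765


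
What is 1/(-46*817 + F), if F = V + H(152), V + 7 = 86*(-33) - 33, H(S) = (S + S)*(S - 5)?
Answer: 1/4228 ≈ 0.00023652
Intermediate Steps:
H(S) = 2*S*(-5 + S) (H(S) = (2*S)*(-5 + S) = 2*S*(-5 + S))
V = -2878 (V = -7 + (86*(-33) - 33) = -7 + (-2838 - 33) = -7 - 2871 = -2878)
F = 41810 (F = -2878 + 2*152*(-5 + 152) = -2878 + 2*152*147 = -2878 + 44688 = 41810)
1/(-46*817 + F) = 1/(-46*817 + 41810) = 1/(-37582 + 41810) = 1/4228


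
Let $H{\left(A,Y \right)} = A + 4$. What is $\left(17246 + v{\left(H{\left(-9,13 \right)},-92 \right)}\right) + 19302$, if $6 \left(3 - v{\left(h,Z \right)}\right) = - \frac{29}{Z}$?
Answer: $\frac{20176123}{552} \approx 36551.0$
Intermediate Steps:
$H{\left(A,Y \right)} = 4 + A$
$v{\left(h,Z \right)} = 3 + \frac{29}{6 Z}$ ($v{\left(h,Z \right)} = 3 - \frac{\left(-29\right) \frac{1}{Z}}{6} = 3 + \frac{29}{6 Z}$)
$\left(17246 + v{\left(H{\left(-9,13 \right)},-92 \right)}\right) + 19302 = \left(17246 + \left(3 + \frac{29}{6 \left(-92\right)}\right)\right) + 19302 = \left(17246 + \left(3 + \frac{29}{6} \left(- \frac{1}{92}\right)\right)\right) + 19302 = \left(17246 + \left(3 - \frac{29}{552}\right)\right) + 19302 = \left(17246 + \frac{1627}{552}\right) + 19302 = \frac{9521419}{552} + 19302 = \frac{20176123}{552}$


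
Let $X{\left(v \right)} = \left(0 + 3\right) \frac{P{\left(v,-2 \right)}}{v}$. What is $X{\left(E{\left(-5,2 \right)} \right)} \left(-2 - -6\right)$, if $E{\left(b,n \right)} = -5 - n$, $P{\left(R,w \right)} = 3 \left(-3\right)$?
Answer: $\frac{108}{7} \approx 15.429$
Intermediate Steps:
$P{\left(R,w \right)} = -9$
$X{\left(v \right)} = - \frac{27}{v}$ ($X{\left(v \right)} = \left(0 + 3\right) \left(- \frac{9}{v}\right) = 3 \left(- \frac{9}{v}\right) = - \frac{27}{v}$)
$X{\left(E{\left(-5,2 \right)} \right)} \left(-2 - -6\right) = - \frac{27}{-5 - 2} \left(-2 - -6\right) = - \frac{27}{-5 - 2} \left(-2 + 6\right) = - \frac{27}{-7} \cdot 4 = \left(-27\right) \left(- \frac{1}{7}\right) 4 = \frac{27}{7} \cdot 4 = \frac{108}{7}$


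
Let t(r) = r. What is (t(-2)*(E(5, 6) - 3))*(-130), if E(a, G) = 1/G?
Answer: -2210/3 ≈ -736.67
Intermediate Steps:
(t(-2)*(E(5, 6) - 3))*(-130) = -2*(1/6 - 3)*(-130) = -2*(⅙ - 3)*(-130) = -2*(-17/6)*(-130) = (17/3)*(-130) = -2210/3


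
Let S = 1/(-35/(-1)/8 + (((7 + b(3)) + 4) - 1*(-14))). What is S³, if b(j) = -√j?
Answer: 512/(235 - 8*√3)³ ≈ 4.7342e-5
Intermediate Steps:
S = 1/(235/8 - √3) (S = 1/(-35/(-1)/8 + (((7 - √3) + 4) - 1*(-14))) = 1/(-35*(-1)*(⅛) + ((11 - √3) + 14)) = 1/(35*(⅛) + (25 - √3)) = 1/(35/8 + (25 - √3)) = 1/(235/8 - √3) ≈ 0.036176)
S³ = (1880/55033 + 64*√3/55033)³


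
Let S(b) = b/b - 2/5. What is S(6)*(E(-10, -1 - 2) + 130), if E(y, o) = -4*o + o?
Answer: 417/5 ≈ 83.400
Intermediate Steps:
E(y, o) = -3*o
S(b) = ⅗ (S(b) = 1 - 2*⅕ = 1 - ⅖ = ⅗)
S(6)*(E(-10, -1 - 2) + 130) = 3*(-3*(-1 - 2) + 130)/5 = 3*(-3*(-3) + 130)/5 = 3*(9 + 130)/5 = (⅗)*139 = 417/5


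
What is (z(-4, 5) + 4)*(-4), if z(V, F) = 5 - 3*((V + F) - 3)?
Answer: -60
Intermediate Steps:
z(V, F) = 14 - 3*F - 3*V (z(V, F) = 5 - 3*((F + V) - 3) = 5 - 3*(-3 + F + V) = 5 + (9 - 3*F - 3*V) = 14 - 3*F - 3*V)
(z(-4, 5) + 4)*(-4) = ((14 - 3*5 - 3*(-4)) + 4)*(-4) = ((14 - 15 + 12) + 4)*(-4) = (11 + 4)*(-4) = 15*(-4) = -60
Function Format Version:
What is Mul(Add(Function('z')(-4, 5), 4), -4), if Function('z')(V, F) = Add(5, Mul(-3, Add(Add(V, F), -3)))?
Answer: -60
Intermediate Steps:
Function('z')(V, F) = Add(14, Mul(-3, F), Mul(-3, V)) (Function('z')(V, F) = Add(5, Mul(-3, Add(Add(F, V), -3))) = Add(5, Mul(-3, Add(-3, F, V))) = Add(5, Add(9, Mul(-3, F), Mul(-3, V))) = Add(14, Mul(-3, F), Mul(-3, V)))
Mul(Add(Function('z')(-4, 5), 4), -4) = Mul(Add(Add(14, Mul(-3, 5), Mul(-3, -4)), 4), -4) = Mul(Add(Add(14, -15, 12), 4), -4) = Mul(Add(11, 4), -4) = Mul(15, -4) = -60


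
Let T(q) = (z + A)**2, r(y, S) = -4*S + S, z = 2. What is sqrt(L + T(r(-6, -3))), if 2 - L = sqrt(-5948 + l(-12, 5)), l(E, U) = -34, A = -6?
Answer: sqrt(18 - I*sqrt(5982)) ≈ 6.9789 - 5.5412*I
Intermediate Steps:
r(y, S) = -3*S
T(q) = 16 (T(q) = (2 - 6)**2 = (-4)**2 = 16)
L = 2 - I*sqrt(5982) (L = 2 - sqrt(-5948 - 34) = 2 - sqrt(-5982) = 2 - I*sqrt(5982) ≈ 2.0 - 77.343*I)
sqrt(L + T(r(-6, -3))) = sqrt((2 - I*sqrt(5982)) + 16) = sqrt(18 - I*sqrt(5982))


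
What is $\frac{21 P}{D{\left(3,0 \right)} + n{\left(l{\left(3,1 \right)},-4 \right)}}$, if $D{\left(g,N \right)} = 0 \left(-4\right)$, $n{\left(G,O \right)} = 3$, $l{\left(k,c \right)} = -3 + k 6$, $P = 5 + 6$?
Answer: $77$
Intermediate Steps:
$P = 11$
$l{\left(k,c \right)} = -3 + 6 k$
$D{\left(g,N \right)} = 0$
$\frac{21 P}{D{\left(3,0 \right)} + n{\left(l{\left(3,1 \right)},-4 \right)}} = \frac{21 \cdot 11}{0 + 3} = \frac{231}{3} = 231 \cdot \frac{1}{3} = 77$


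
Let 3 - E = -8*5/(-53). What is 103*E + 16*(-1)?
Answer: 11409/53 ≈ 215.26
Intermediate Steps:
E = 119/53 (E = 3 - (-8*5)/(-53) = 3 - (-40)*(-1)/53 = 3 - 1*40/53 = 3 - 40/53 = 119/53 ≈ 2.2453)
103*E + 16*(-1) = 103*(119/53) + 16*(-1) = 12257/53 - 16 = 11409/53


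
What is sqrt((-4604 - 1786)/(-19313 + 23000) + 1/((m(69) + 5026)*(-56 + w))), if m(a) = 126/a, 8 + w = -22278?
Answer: I*sqrt(22288235444217395480635)/113402853340 ≈ 1.3165*I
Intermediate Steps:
w = -22286 (w = -8 - 22278 = -22286)
sqrt((-4604 - 1786)/(-19313 + 23000) + 1/((m(69) + 5026)*(-56 + w))) = sqrt((-4604 - 1786)/(-19313 + 23000) + 1/((126/69 + 5026)*(-56 - 22286))) = sqrt(-6390/3687 + 1/((126*(1/69) + 5026)*(-22342))) = sqrt(-6390*1/3687 + 1/((42/23 + 5026)*(-22342))) = sqrt(-2130/1229 + 1/((115640/23)*(-22342))) = sqrt(-2130/1229 + 1/(-2583628880/23)) = sqrt(-2130/1229 - 23/2583628880) = sqrt(-5503129542667/3175279893520) = I*sqrt(22288235444217395480635)/113402853340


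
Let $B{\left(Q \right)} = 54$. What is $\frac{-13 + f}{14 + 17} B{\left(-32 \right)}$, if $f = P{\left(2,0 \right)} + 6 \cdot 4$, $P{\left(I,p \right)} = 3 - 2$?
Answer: $\frac{648}{31} \approx 20.903$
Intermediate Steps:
$P{\left(I,p \right)} = 1$ ($P{\left(I,p \right)} = 3 - 2 = 1$)
$f = 25$ ($f = 1 + 6 \cdot 4 = 1 + 24 = 25$)
$\frac{-13 + f}{14 + 17} B{\left(-32 \right)} = \frac{-13 + 25}{14 + 17} \cdot 54 = \frac{12}{31} \cdot 54 = \frac{648}{31}$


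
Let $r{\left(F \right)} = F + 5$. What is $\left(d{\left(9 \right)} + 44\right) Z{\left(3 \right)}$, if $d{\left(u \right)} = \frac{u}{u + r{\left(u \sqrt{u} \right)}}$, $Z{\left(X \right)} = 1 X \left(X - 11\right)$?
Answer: $- \frac{43512}{41} \approx -1061.3$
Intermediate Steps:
$r{\left(F \right)} = 5 + F$
$Z{\left(X \right)} = X \left(-11 + X\right)$
$d{\left(u \right)} = \frac{u}{5 + u + u^{\frac{3}{2}}}$ ($d{\left(u \right)} = \frac{u}{u + \left(5 + u \sqrt{u}\right)} = \frac{u}{u + \left(5 + u^{\frac{3}{2}}\right)} = \frac{u}{5 + u + u^{\frac{3}{2}}}$)
$\left(d{\left(9 \right)} + 44\right) Z{\left(3 \right)} = \left(\frac{9}{5 + 9 + 9^{\frac{3}{2}}} + 44\right) 3 \left(-11 + 3\right) = \left(\frac{9}{5 + 9 + 27} + 44\right) 3 \left(-8\right) = \left(\frac{9}{41} + 44\right) \left(-24\right) = \frac{1813}{41} \left(-24\right) = - \frac{43512}{41}$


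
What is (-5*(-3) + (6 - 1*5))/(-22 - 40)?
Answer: -8/31 ≈ -0.25806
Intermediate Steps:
(-5*(-3) + (6 - 1*5))/(-22 - 40) = (15 + (6 - 5))/(-62) = -(15 + 1)/62 = -1/62*16 = -8/31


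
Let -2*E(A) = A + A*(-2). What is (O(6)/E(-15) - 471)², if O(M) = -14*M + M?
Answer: 5303809/25 ≈ 2.1215e+5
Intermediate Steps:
O(M) = -13*M
E(A) = A/2 (E(A) = -(A + A*(-2))/2 = -(A - 2*A)/2 = -(-1)*A/2 = A/2)
(O(6)/E(-15) - 471)² = ((-13*6)/(((½)*(-15))) - 471)² = (-78/(-15/2) - 471)² = (-78*(-2/15) - 471)² = (52/5 - 471)² = (-2303/5)² = 5303809/25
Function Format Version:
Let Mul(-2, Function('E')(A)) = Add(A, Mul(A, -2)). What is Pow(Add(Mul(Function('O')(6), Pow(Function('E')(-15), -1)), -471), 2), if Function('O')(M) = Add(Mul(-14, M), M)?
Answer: Rational(5303809, 25) ≈ 2.1215e+5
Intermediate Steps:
Function('O')(M) = Mul(-13, M)
Function('E')(A) = Mul(Rational(1, 2), A) (Function('E')(A) = Mul(Rational(-1, 2), Add(A, Mul(A, -2))) = Mul(Rational(-1, 2), Add(A, Mul(-2, A))) = Mul(Rational(-1, 2), Mul(-1, A)) = Mul(Rational(1, 2), A))
Pow(Add(Mul(Function('O')(6), Pow(Function('E')(-15), -1)), -471), 2) = Pow(Add(Mul(Mul(-13, 6), Pow(Mul(Rational(1, 2), -15), -1)), -471), 2) = Pow(Add(Mul(-78, Pow(Rational(-15, 2), -1)), -471), 2) = Pow(Add(Mul(-78, Rational(-2, 15)), -471), 2) = Pow(Add(Rational(52, 5), -471), 2) = Pow(Rational(-2303, 5), 2) = Rational(5303809, 25)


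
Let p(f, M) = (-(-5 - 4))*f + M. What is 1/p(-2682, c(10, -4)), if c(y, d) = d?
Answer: -1/24142 ≈ -4.1422e-5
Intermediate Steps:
p(f, M) = M + 9*f (p(f, M) = (-1*(-9))*f + M = 9*f + M = M + 9*f)
1/p(-2682, c(10, -4)) = 1/(-4 + 9*(-2682)) = 1/(-4 - 24138) = 1/(-24142) = -1/24142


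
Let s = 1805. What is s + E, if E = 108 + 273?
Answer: 2186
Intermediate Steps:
E = 381
s + E = 1805 + 381 = 2186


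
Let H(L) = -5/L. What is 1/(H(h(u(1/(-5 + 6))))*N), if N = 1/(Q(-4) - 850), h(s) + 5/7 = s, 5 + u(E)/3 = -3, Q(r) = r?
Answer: -21106/5 ≈ -4221.2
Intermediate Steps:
u(E) = -24 (u(E) = -15 + 3*(-3) = -15 - 9 = -24)
h(s) = -5/7 + s
N = -1/854 (N = 1/(-4 - 850) = 1/(-854) = -1/854 ≈ -0.0011710)
1/(H(h(u(1/(-5 + 6))))*N) = 1/(-5/(-5/7 - 24)*(-1/854)) = 1/(-5/(-173/7)*(-1/854)) = 1/(-5*(-7/173)*(-1/854)) = 1/((35/173)*(-1/854)) = 1/(-5/21106) = -21106/5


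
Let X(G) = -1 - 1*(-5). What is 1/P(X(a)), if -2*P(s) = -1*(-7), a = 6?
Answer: -2/7 ≈ -0.28571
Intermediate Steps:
X(G) = 4 (X(G) = -1 + 5 = 4)
P(s) = -7/2 (P(s) = -(-1)*(-7)/2 = -1/2*7 = -7/2)
1/P(X(a)) = 1/(-7/2) = -2/7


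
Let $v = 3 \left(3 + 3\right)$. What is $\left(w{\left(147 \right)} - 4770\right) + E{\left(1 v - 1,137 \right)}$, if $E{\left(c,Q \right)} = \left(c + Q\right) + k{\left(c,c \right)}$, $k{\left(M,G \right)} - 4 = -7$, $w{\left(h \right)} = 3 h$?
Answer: $-4178$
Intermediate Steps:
$k{\left(M,G \right)} = -3$ ($k{\left(M,G \right)} = 4 - 7 = -3$)
$v = 18$ ($v = 3 \cdot 6 = 18$)
$E{\left(c,Q \right)} = -3 + Q + c$ ($E{\left(c,Q \right)} = \left(c + Q\right) - 3 = \left(Q + c\right) - 3 = -3 + Q + c$)
$\left(w{\left(147 \right)} - 4770\right) + E{\left(1 v - 1,137 \right)} = \left(3 \cdot 147 - 4770\right) + \left(-3 + 137 + \left(1 \cdot 18 - 1\right)\right) = \left(441 - 4770\right) + \left(-3 + 137 + \left(18 - 1\right)\right) = -4329 + \left(-3 + 137 + 17\right) = -4329 + 151 = -4178$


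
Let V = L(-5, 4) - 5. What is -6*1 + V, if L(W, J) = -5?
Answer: -16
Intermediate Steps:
V = -10 (V = -5 - 5 = -10)
-6*1 + V = -6*1 - 10 = -6 - 10 = -16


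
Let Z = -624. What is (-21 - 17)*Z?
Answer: 23712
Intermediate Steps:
(-21 - 17)*Z = (-21 - 17)*(-624) = -38*(-624) = 23712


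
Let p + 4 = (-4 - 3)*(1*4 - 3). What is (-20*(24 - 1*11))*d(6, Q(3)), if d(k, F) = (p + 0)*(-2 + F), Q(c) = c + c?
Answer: 11440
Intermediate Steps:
p = -11 (p = -4 + (-4 - 3)*(1*4 - 3) = -4 - 7*(4 - 3) = -4 - 7*1 = -4 - 7 = -11)
Q(c) = 2*c
d(k, F) = 22 - 11*F (d(k, F) = (-11 + 0)*(-2 + F) = -11*(-2 + F) = 22 - 11*F)
(-20*(24 - 1*11))*d(6, Q(3)) = (-20*(24 - 1*11))*(22 - 22*3) = (-20*(24 - 11))*(22 - 11*6) = (-20*13)*(22 - 66) = -260*(-44) = 11440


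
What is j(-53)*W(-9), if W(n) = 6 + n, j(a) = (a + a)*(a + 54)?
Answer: 318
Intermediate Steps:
j(a) = 2*a*(54 + a) (j(a) = (2*a)*(54 + a) = 2*a*(54 + a))
j(-53)*W(-9) = (2*(-53)*(54 - 53))*(6 - 9) = (2*(-53)*1)*(-3) = -106*(-3) = 318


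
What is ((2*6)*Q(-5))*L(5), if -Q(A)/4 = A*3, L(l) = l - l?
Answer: 0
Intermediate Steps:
L(l) = 0
Q(A) = -12*A (Q(A) = -4*A*3 = -12*A)
((2*6)*Q(-5))*L(5) = ((2*6)*(-12*(-5)))*0 = (12*60)*0 = 720*0 = 0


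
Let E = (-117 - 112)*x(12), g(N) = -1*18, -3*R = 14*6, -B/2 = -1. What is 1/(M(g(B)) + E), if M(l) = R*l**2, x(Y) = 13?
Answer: -1/12049 ≈ -8.2994e-5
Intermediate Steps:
B = 2 (B = -2*(-1) = 2)
R = -28 (R = -14*6/3 = -1/3*84 = -28)
g(N) = -18
M(l) = -28*l**2
E = -2977 (E = (-117 - 112)*13 = -229*13 = -2977)
1/(M(g(B)) + E) = 1/(-28*(-18)**2 - 2977) = 1/(-28*324 - 2977) = 1/(-9072 - 2977) = 1/(-12049) = -1/12049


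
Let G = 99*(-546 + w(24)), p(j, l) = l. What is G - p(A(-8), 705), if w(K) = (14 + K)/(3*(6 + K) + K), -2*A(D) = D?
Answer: -54726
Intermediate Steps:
A(D) = -D/2
w(K) = (14 + K)/(18 + 4*K) (w(K) = (14 + K)/((18 + 3*K) + K) = (14 + K)/(18 + 4*K))
G = -54021 (G = 99*(-546 + (14 + 24)/(2*(9 + 2*24))) = 99*(-546 + (1/2)*38/(9 + 48)) = 99*(-546 + (1/2)*38/57) = 99*(-546 + (1/2)*(1/57)*38) = 99*(-546 + 1/3) = 99*(-1637/3) = -54021)
G - p(A(-8), 705) = -54021 - 1*705 = -54021 - 705 = -54726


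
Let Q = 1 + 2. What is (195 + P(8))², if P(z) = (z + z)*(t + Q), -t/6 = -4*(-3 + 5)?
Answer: 1022121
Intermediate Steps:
t = 48 (t = -(-24)*(-3 + 5) = -(-24)*2 = -6*(-8) = 48)
Q = 3
P(z) = 102*z (P(z) = (z + z)*(48 + 3) = (2*z)*51 = 102*z)
(195 + P(8))² = (195 + 102*8)² = (195 + 816)² = 1011² = 1022121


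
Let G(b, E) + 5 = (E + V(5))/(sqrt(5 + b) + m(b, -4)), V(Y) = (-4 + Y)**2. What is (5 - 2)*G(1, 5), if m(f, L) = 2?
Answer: -33 + 9*sqrt(6) ≈ -10.955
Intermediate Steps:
G(b, E) = -5 + (1 + E)/(2 + sqrt(5 + b)) (G(b, E) = -5 + (E + (-4 + 5)**2)/(sqrt(5 + b) + 2) = -5 + (E + 1**2)/(2 + sqrt(5 + b)) = -5 + (E + 1)/(2 + sqrt(5 + b)) = -5 + (1 + E)/(2 + sqrt(5 + b)))
(5 - 2)*G(1, 5) = (5 - 2)*((-9 + 5 - 5*sqrt(5 + 1))/(2 + sqrt(5 + 1))) = 3*((-9 + 5 - 5*sqrt(6))/(2 + sqrt(6))) = 3*((-4 - 5*sqrt(6))/(2 + sqrt(6))) = 3*(-4 - 5*sqrt(6))/(2 + sqrt(6))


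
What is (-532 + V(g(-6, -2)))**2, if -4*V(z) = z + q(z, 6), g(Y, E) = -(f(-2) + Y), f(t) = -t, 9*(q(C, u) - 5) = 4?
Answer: 370062169/1296 ≈ 2.8554e+5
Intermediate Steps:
q(C, u) = 49/9 (q(C, u) = 5 + (1/9)*4 = 5 + 4/9 = 49/9)
g(Y, E) = -2 - Y (g(Y, E) = -(-1*(-2) + Y) = -(2 + Y) = -2 - Y)
V(z) = -49/36 - z/4 (V(z) = -(z + 49/9)/4 = -(49/9 + z)/4 = -49/36 - z/4)
(-532 + V(g(-6, -2)))**2 = (-532 + (-49/36 - (-2 - 1*(-6))/4))**2 = (-532 + (-49/36 - (-2 + 6)/4))**2 = (-532 + (-49/36 - 1/4*4))**2 = (-532 + (-49/36 - 1))**2 = (-532 - 85/36)**2 = (-19237/36)**2 = 370062169/1296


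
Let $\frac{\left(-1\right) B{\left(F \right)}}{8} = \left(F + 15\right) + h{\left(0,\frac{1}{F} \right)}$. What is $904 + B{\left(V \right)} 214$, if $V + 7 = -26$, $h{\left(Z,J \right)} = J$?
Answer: $\frac{1048472}{33} \approx 31772.0$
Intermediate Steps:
$V = -33$ ($V = -7 - 26 = -33$)
$B{\left(F \right)} = -120 - 8 F - \frac{8}{F}$ ($B{\left(F \right)} = - 8 \left(\left(F + 15\right) + \frac{1}{F}\right) = - 8 \left(\left(15 + F\right) + \frac{1}{F}\right) = - 8 \left(15 + F + \frac{1}{F}\right) = -120 - 8 F - \frac{8}{F}$)
$904 + B{\left(V \right)} 214 = 904 + \left(-120 - -264 - \frac{8}{-33}\right) 214 = 904 + \left(-120 + 264 - - \frac{8}{33}\right) 214 = 904 + \left(-120 + 264 + \frac{8}{33}\right) 214 = 904 + \frac{4760}{33} \cdot 214 = 904 + \frac{1018640}{33} = \frac{1048472}{33}$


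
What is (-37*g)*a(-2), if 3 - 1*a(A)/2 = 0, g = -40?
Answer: 8880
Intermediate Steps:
a(A) = 6 (a(A) = 6 - 2*0 = 6 + 0 = 6)
(-37*g)*a(-2) = -37*(-40)*6 = 1480*6 = 8880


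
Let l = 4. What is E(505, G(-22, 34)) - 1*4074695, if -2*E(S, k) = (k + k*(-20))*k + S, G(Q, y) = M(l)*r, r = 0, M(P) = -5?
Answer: -8149895/2 ≈ -4.0749e+6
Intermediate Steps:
G(Q, y) = 0 (G(Q, y) = -5*0 = 0)
E(S, k) = -S/2 + 19*k**2/2 (E(S, k) = -((k + k*(-20))*k + S)/2 = -((k - 20*k)*k + S)/2 = -((-19*k)*k + S)/2 = -(-19*k**2 + S)/2 = -(S - 19*k**2)/2 = -S/2 + 19*k**2/2)
E(505, G(-22, 34)) - 1*4074695 = (-1/2*505 + (19/2)*0**2) - 1*4074695 = (-505/2 + (19/2)*0) - 4074695 = (-505/2 + 0) - 4074695 = -505/2 - 4074695 = -8149895/2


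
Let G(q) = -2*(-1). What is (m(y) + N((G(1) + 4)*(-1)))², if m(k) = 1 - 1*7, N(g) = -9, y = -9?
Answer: 225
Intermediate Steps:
G(q) = 2
m(k) = -6 (m(k) = 1 - 7 = -6)
(m(y) + N((G(1) + 4)*(-1)))² = (-6 - 9)² = (-15)² = 225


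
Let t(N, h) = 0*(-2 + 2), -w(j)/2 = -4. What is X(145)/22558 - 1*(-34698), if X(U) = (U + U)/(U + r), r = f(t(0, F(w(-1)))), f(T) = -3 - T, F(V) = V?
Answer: 55572941509/1601618 ≈ 34698.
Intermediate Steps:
w(j) = 8 (w(j) = -2*(-4) = 8)
t(N, h) = 0 (t(N, h) = 0*0 = 0)
r = -3 (r = -3 - 1*0 = -3 + 0 = -3)
X(U) = 2*U/(-3 + U) (X(U) = (U + U)/(U - 3) = (2*U)/(-3 + U) = 2*U/(-3 + U))
X(145)/22558 - 1*(-34698) = (2*145/(-3 + 145))/22558 - 1*(-34698) = (2*145/142)*(1/22558) + 34698 = (2*145*(1/142))*(1/22558) + 34698 = (145/71)*(1/22558) + 34698 = 145/1601618 + 34698 = 55572941509/1601618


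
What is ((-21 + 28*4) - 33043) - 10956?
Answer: -43908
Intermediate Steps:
((-21 + 28*4) - 33043) - 10956 = ((-21 + 112) - 33043) - 10956 = (91 - 33043) - 10956 = -32952 - 10956 = -43908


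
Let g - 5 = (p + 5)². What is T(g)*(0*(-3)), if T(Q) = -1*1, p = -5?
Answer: 0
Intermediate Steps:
g = 5 (g = 5 + (-5 + 5)² = 5 + 0² = 5 + 0 = 5)
T(Q) = -1
T(g)*(0*(-3)) = -0*(-3) = -1*0 = 0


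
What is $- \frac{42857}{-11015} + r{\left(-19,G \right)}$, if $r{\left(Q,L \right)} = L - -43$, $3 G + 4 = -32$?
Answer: $\frac{384322}{11015} \approx 34.891$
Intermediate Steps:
$G = -12$ ($G = - \frac{4}{3} + \frac{1}{3} \left(-32\right) = - \frac{4}{3} - \frac{32}{3} = -12$)
$r{\left(Q,L \right)} = 43 + L$ ($r{\left(Q,L \right)} = L + 43 = 43 + L$)
$- \frac{42857}{-11015} + r{\left(-19,G \right)} = - \frac{42857}{-11015} + \left(43 - 12\right) = \left(-42857\right) \left(- \frac{1}{11015}\right) + 31 = \frac{42857}{11015} + 31 = \frac{384322}{11015}$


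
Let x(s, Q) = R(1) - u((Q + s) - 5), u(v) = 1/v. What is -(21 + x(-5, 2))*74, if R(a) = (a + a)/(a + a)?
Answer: -6549/4 ≈ -1637.3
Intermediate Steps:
R(a) = 1 (R(a) = (2*a)/((2*a)) = (2*a)*(1/(2*a)) = 1)
u(v) = 1/v
x(s, Q) = 1 - 1/(-5 + Q + s) (x(s, Q) = 1 - 1/((Q + s) - 5) = 1 - 1/(-5 + Q + s))
-(21 + x(-5, 2))*74 = -(21 + (-6 + 2 - 5)/(-5 + 2 - 5))*74 = -(21 - 9/(-8))*74 = -(21 - ⅛*(-9))*74 = -(21 + 9/8)*74 = -177*74/8 = -1*6549/4 = -6549/4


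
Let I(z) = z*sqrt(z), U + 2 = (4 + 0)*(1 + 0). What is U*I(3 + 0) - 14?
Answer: -14 + 6*sqrt(3) ≈ -3.6077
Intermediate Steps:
U = 2 (U = -2 + (4 + 0)*(1 + 0) = -2 + 4*1 = -2 + 4 = 2)
I(z) = z**(3/2)
U*I(3 + 0) - 14 = 2*(3 + 0)**(3/2) - 14 = 2*3**(3/2) - 14 = 2*(3*sqrt(3)) - 14 = 6*sqrt(3) - 14 = -14 + 6*sqrt(3)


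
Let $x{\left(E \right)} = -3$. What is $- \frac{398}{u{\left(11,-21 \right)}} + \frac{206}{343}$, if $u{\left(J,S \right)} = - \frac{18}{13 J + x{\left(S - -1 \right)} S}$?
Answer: $\frac{14062796}{3087} \approx 4555.5$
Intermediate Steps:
$u{\left(J,S \right)} = - \frac{18}{- 3 S + 13 J}$ ($u{\left(J,S \right)} = - \frac{18}{13 J - 3 S} = - \frac{18}{- 3 S + 13 J}$)
$- \frac{398}{u{\left(11,-21 \right)}} + \frac{206}{343} = - \frac{398}{\left(-18\right) \frac{1}{\left(-3\right) \left(-21\right) + 13 \cdot 11}} + \frac{206}{343} = - \frac{398}{\left(-18\right) \frac{1}{63 + 143}} + 206 \cdot \frac{1}{343} = - \frac{398}{\left(-18\right) \frac{1}{206}} + \frac{206}{343} = - \frac{398}{- \frac{9}{103}} + \frac{206}{343} = \left(-398\right) \left(- \frac{103}{9}\right) + \frac{206}{343} = \frac{40994}{9} + \frac{206}{343} = \frac{14062796}{3087}$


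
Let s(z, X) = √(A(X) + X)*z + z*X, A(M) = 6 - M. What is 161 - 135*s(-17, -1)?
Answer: -2134 + 2295*√6 ≈ 3487.6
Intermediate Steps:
s(z, X) = X*z + z*√6 (s(z, X) = √((6 - X) + X)*z + z*X = √6*z + X*z = z*√6 + X*z = X*z + z*√6)
161 - 135*s(-17, -1) = 161 - (-2295)*(-1 + √6) = 161 - 135*(17 - 17*√6) = 161 + (-2295 + 2295*√6) = -2134 + 2295*√6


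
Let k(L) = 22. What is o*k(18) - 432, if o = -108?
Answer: -2808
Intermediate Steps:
o*k(18) - 432 = -108*22 - 432 = -2376 - 432 = -2808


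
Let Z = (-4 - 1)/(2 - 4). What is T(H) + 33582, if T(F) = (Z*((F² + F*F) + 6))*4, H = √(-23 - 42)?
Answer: 32342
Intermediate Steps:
H = I*√65 (H = √(-65) = I*√65 ≈ 8.0623*I)
Z = 5/2 (Z = -5/(-2) = -5*(-½) = 5/2 ≈ 2.5000)
T(F) = 60 + 20*F² (T(F) = (5*((F² + F*F) + 6)/2)*4 = (5*((F² + F²) + 6)/2)*4 = (5*(2*F² + 6)/2)*4 = (5*(6 + 2*F²)/2)*4 = (15 + 5*F²)*4 = 60 + 20*F²)
T(H) + 33582 = (60 + 20*(I*√65)²) + 33582 = (60 + 20*(-65)) + 33582 = (60 - 1300) + 33582 = -1240 + 33582 = 32342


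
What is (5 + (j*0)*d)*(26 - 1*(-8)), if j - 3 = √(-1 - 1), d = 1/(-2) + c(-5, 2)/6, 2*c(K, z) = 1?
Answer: 170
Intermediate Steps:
c(K, z) = ½ (c(K, z) = (½)*1 = ½)
d = -5/12 (d = 1/(-2) + (½)/6 = 1*(-½) + (½)*(⅙) = -½ + 1/12 = -5/12 ≈ -0.41667)
j = 3 + I*√2 (j = 3 + √(-1 - 1) = 3 + √(-2) = 3 + I*√2 ≈ 3.0 + 1.4142*I)
(5 + (j*0)*d)*(26 - 1*(-8)) = (5 + ((3 + I*√2)*0)*(-5/12))*(26 - 1*(-8)) = (5 + 0*(-5/12))*(26 + 8) = (5 + 0)*34 = 5*34 = 170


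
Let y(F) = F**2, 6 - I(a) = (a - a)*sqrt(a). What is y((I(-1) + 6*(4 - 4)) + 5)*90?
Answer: 10890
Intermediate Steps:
I(a) = 6 (I(a) = 6 - (a - a)*sqrt(a) = 6 - 0*sqrt(a) = 6 - 1*0 = 6 + 0 = 6)
y((I(-1) + 6*(4 - 4)) + 5)*90 = ((6 + 6*(4 - 4)) + 5)**2*90 = ((6 + 6*0) + 5)**2*90 = ((6 + 0) + 5)**2*90 = (6 + 5)**2*90 = 11**2*90 = 121*90 = 10890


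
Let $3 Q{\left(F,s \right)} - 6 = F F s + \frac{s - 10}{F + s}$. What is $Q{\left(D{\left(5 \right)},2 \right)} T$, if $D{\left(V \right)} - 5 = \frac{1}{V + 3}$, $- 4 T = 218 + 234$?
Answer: $- \frac{11832569}{5472} \approx -2162.4$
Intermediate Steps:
$T = -113$ ($T = - \frac{218 + 234}{4} = \left(- \frac{1}{4}\right) 452 = -113$)
$D{\left(V \right)} = 5 + \frac{1}{3 + V}$ ($D{\left(V \right)} = 5 + \frac{1}{V + 3} = 5 + \frac{1}{3 + V}$)
$Q{\left(F,s \right)} = 2 + \frac{s F^{2}}{3} + \frac{-10 + s}{3 \left(F + s\right)}$ ($Q{\left(F,s \right)} = 2 + \frac{F F s + \frac{s - 10}{F + s}}{3} = 2 + \frac{F^{2} s + \frac{-10 + s}{F + s}}{3} = 2 + \frac{s F^{2} + \frac{-10 + s}{F + s}}{3} = 2 + \left(\frac{s F^{2}}{3} + \frac{-10 + s}{3 \left(F + s\right)}\right) = 2 + \frac{s F^{2}}{3} + \frac{-10 + s}{3 \left(F + s\right)}$)
$Q{\left(D{\left(5 \right)},2 \right)} T = \frac{-10 + 6 \frac{16 + 5 \cdot 5}{3 + 5} + 7 \cdot 2 + 2 \left(\frac{16 + 5 \cdot 5}{3 + 5}\right)^{3} + \left(\frac{16 + 5 \cdot 5}{3 + 5}\right)^{2} \cdot 2^{2}}{3 \left(\frac{16 + 5 \cdot 5}{3 + 5} + 2\right)} \left(-113\right) = \frac{-10 + 6 \frac{16 + 25}{8} + 14 + 2 \left(\frac{16 + 25}{8}\right)^{3} + \left(\frac{16 + 25}{8}\right)^{2} \cdot 4}{3 \left(\frac{16 + 25}{8} + 2\right)} \left(-113\right) = \frac{-10 + 6 \cdot \frac{1}{8} \cdot 41 + 14 + 2 \left(\frac{1}{8} \cdot 41\right)^{3} + \left(\frac{1}{8} \cdot 41\right)^{2} \cdot 4}{3 \left(\frac{1}{8} \cdot 41 + 2\right)} \left(-113\right) = \frac{-10 + 6 \cdot \frac{41}{8} + 14 + 2 \left(\frac{41}{8}\right)^{3} + \left(\frac{41}{8}\right)^{2} \cdot 4}{3 \left(\frac{41}{8} + 2\right)} \left(-113\right) = \frac{-10 + \frac{123}{4} + 14 + 2 \cdot \frac{68921}{512} + \frac{1681}{64} \cdot 4}{3 \cdot \frac{57}{8}} \left(-113\right) = \frac{1}{3} \cdot \frac{8}{57} \left(-10 + \frac{123}{4} + 14 + \frac{68921}{256} + \frac{1681}{16}\right) \left(-113\right) = \frac{1}{3} \cdot \frac{8}{57} \cdot \frac{104713}{256} \left(-113\right) = \frac{104713}{5472} \left(-113\right) = - \frac{11832569}{5472}$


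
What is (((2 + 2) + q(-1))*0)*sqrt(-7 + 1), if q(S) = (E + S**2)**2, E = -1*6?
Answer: 0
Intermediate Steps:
E = -6
q(S) = (-6 + S**2)**2
(((2 + 2) + q(-1))*0)*sqrt(-7 + 1) = (((2 + 2) + (-6 + (-1)**2)**2)*0)*sqrt(-7 + 1) = ((4 + (-6 + 1)**2)*0)*sqrt(-6) = ((4 + (-5)**2)*0)*(I*sqrt(6)) = ((4 + 25)*0)*(I*sqrt(6)) = (29*0)*(I*sqrt(6)) = 0*(I*sqrt(6)) = 0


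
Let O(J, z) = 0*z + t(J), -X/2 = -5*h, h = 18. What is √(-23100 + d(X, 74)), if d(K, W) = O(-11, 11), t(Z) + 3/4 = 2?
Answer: I*√92395/2 ≈ 151.98*I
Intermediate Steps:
X = 180 (X = -(-10)*18 = -2*(-90) = 180)
t(Z) = 5/4 (t(Z) = -¾ + 2 = 5/4)
O(J, z) = 5/4 (O(J, z) = 0*z + 5/4 = 0 + 5/4 = 5/4)
d(K, W) = 5/4
√(-23100 + d(X, 74)) = √(-23100 + 5/4) = √(-92395/4) = I*√92395/2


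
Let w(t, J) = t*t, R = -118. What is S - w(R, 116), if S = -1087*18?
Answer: -33490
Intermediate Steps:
S = -19566
w(t, J) = t²
S - w(R, 116) = -19566 - 1*(-118)² = -19566 - 1*13924 = -19566 - 13924 = -33490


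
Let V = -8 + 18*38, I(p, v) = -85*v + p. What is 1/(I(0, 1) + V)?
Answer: 1/591 ≈ 0.0016920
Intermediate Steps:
I(p, v) = p - 85*v
V = 676 (V = -8 + 684 = 676)
1/(I(0, 1) + V) = 1/((0 - 85*1) + 676) = 1/((0 - 85) + 676) = 1/(-85 + 676) = 1/591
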